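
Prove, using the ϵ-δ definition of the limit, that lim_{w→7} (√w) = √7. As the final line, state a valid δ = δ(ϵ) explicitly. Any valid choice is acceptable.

δ = min(7, √7·ϵ)

Let ϵ > 0. We want δ > 0 such that 0 < |w − 7| < δ implies |√w − √7| < ϵ.
Rationalise: √w − √7 = (w − 7)/(√w + √7), so |√w − √7| = |w − 7|/(√w + √7).
Restrict δ ≤ 7 so that |w − 7| < 7 forces w > 0, and then √w + √7 > √7.
Hence |√w − √7| < |w − 7|/√7, which is < ϵ once |w − 7| < √7·ϵ.
Take δ = min(7, √7·ϵ). If 0 < |w − 7| < δ then w > 0 and |√w − √7| < |w − 7|/√7 < ϵ.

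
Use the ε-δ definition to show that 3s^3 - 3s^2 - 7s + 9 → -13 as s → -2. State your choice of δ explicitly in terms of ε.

Fix ε > 0. We want δ > 0 such that 0 < |s + 2| < δ implies |(3s^3 - 3s^2 - 7s + 9) + 13| < ε.
(3s^3 - 3s^2 - 7s + 9) + 13 = 3s^3 - 3s^2 - 7s + 22 = (s + 2)(3s^2 - 9s + 11).
So |(3s^3 - 3s^2 - 7s + 9) + 13| = |s + 2|·|3s^2 - 9s + 11|.
Assume first that |s + 2| < 1, so |s| < 3. Then |3s^2 - 9s + 11| ≤ 3·3^2 + 9·3 + 11 = 65.
Hence |(3s^3 - 3s^2 - 7s + 9) + 13| ≤ 65|s + 2| < ε provided |s + 2| < ε/65.
Choosing δ = min(1, ε/65) ensures both conditions, hence |(3s^3 - 3s^2 - 7s + 9) + 13| < ε.

δ = min(1, ε/65)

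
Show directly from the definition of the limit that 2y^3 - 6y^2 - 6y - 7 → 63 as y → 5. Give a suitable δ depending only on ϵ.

Let ϵ > 0. We want δ > 0 such that 0 < |y − 5| < δ implies |(2y^3 - 6y^2 - 6y - 7) − 63| < ϵ.
(2y^3 - 6y^2 - 6y - 7) − 63 = 2y^3 - 6y^2 - 6y - 70 = (y − 5)(2y^2 + 4y + 14).
So |(2y^3 - 6y^2 - 6y - 7) − 63| = |y − 5|·|2y^2 + 4y + 14|.
Require δ ≤ 2. Then |y − 5| < 2 gives |y| < 7, and by the triangle inequality |2y^2 + 4y + 14| ≤ 2·7^2 + 4·7 + 14 = 140.
Hence |(2y^3 - 6y^2 - 6y - 7) − 63| ≤ 140|y − 5| < ϵ provided |y − 5| < ϵ/140.
Take δ = min(2, ϵ/140). Then 0 < |y − 5| < δ gives both |y − 5| < 2 and |y − 5| < ϵ/140, so |(2y^3 - 6y^2 - 6y - 7) − 63| < ϵ.

δ = min(2, ϵ/140)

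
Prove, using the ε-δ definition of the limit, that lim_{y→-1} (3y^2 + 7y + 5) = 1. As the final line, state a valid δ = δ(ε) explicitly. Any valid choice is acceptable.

Suppose ε > 0. We want δ > 0 such that 0 < |y + 1| < δ implies |(3y^2 + 7y + 5) − 1| < ε.
(3y^2 + 7y + 5) − 1 = 3y^2 + 7y + 4 = (y + 1)(3y + 4).
So |(3y^2 + 7y + 5) − 1| = |y + 1|·|3y + 4|.
Assume first that |y + 1| < 2, so |y| < 3. Then |3y + 4| ≤ 3·3 + 4 = 13.
Hence |(3y^2 + 7y + 5) − 1| ≤ 13|y + 1| < ε provided |y + 1| < ε/13.
Choosing δ = min(2, ε/13) ensures both conditions, hence |(3y^2 + 7y + 5) − 1| < ε.

δ = min(2, ε/13)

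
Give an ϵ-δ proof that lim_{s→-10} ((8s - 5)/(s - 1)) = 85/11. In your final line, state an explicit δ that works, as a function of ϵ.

Suppose ϵ > 0. We want δ > 0 with 0 < |s + 10| < δ ⇒ |(8s - 5)/(s - 1) − (85/11)| < ϵ.
Combining over a common denominator, (8s - 5)/(s - 1) − (85/11) = [(8s - 5)·(-11) − (-85)·(s - 1)] / [(-11)·(s - 1)] = -3(s + 10) / ((-11)(s - 1)).
So |(8s - 5)/(s - 1) − (85/11)| = 3|s + 10| / (11·|s − 1|).
Restrict δ ≤ 11/2. Then |s + 10| < 11/2 gives |s − 1| = |(s + 10) + (-11)| ≥ 11 − 11/2 = 11/2.
Hence |(8s - 5)/(s - 1) − (85/11)| < 3|s + 10|/(11·(11/2)) = (6/121)|s + 10|, which is < ϵ once |s + 10| < (121/6)ϵ.
Take δ = min(11/2, (121/6)ϵ). Then 0 < |s + 10| < δ forces both bounds, so |(8s - 5)/(s - 1) − (85/11)| < ϵ.

δ = min(11/2, (121/6)ϵ)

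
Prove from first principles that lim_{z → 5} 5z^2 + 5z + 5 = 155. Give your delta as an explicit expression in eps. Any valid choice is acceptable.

Fix eps > 0. We want delta > 0 such that 0 < |z − 5| < delta implies |(5z^2 + 5z + 5) − 155| < eps.
(5z^2 + 5z + 5) − 155 = 5z^2 + 5z - 150 = (z − 5)(5z + 30).
So |(5z^2 + 5z + 5) − 155| = |z − 5|·|5z + 30|.
Require delta ≤ 1. Then |z − 5| < 1 gives |z| < 6, and by the triangle inequality |5z + 30| ≤ 5·6 + 30 = 60.
Hence |(5z^2 + 5z + 5) − 155| ≤ 60|z − 5| < eps provided |z − 5| < eps/60.
Take delta = min(1, eps/60). Then 0 < |z − 5| < delta gives both |z − 5| < 1 and |z − 5| < eps/60, so |(5z^2 + 5z + 5) − 155| < eps.

delta = min(1, eps/60)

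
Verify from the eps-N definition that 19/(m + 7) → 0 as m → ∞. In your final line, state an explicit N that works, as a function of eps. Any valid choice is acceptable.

N = 19/eps

Let eps > 0. For m ≥ 1, |19/(m + 7) − 0| = 19/(m + 7) ≤ 19/m.
We need 19/m < eps, i.e. m > 19/eps.
Take N = 19/eps. If m > N then |19/(m + 7)| ≤ 19/m < eps.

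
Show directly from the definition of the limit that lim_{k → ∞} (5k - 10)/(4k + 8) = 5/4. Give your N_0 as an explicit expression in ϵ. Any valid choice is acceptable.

Suppose ϵ > 0. For k ≥ 1, |(5k - 10)/(4k + 8) − (5/4)| = |-80|/(4(4k + 8)) = 80/(4(4k + 8)).
Since 4k + 8 ≥ 4k for k ≥ 1, this is ≤ 80/(4·4k) = 5/k.
So |(5k - 10)/(4k + 8) − (5/4)| < ϵ whenever k > 5/ϵ.
Take N_0 = 5/ϵ. If k > N_0 then |(5k - 10)/(4k + 8) − (5/4)| ≤ 5/k < ϵ.

N_0 = 5/ϵ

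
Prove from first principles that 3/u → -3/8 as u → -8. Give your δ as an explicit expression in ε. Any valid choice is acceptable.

Fix ε > 0. We seek δ > 0 such that 0 < |u + 8| < δ implies |3/u + 3/8| < ε.
|3/u + 3/8| = 3·|-8 − u|/(8·|u|) = 3|u + 8|/(8|u|).
Restrict δ ≤ 4. Then |u + 8| < 4 gives |u| > 4, so 8|u| > 32.
Then |3/u + 3/8| < 3|u + 8|/32, which is < ε when |u + 8| < (32/3)ε.
Take δ = min(4, (32/3)ε). Then 0 < |u + 8| < δ gives both |u + 8| < 4 and |u + 8| < (32/3)ε, so |3/u + 3/8| < ε.

δ = min(4, (32/3)ε)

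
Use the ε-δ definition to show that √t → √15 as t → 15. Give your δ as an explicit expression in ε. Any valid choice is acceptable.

Suppose ε > 0. We want δ > 0 such that 0 < |t − 15| < δ implies |√t − √15| < ε.
Multiplying by the conjugate, |√t − √15| = |t − 15|/(√t + √15).
Restrict δ ≤ 15 so that |t − 15| < 15 forces t > 0, and then √t + √15 > √15.
Hence |√t − √15| < |t − 15|/√15, which is < ε once |t − 15| < √15·ε.
Take δ = min(15, √15·ε). If 0 < |t − 15| < δ then t > 0 and |√t − √15| < |t − 15|/√15 < ε.

δ = min(15, √15·ε)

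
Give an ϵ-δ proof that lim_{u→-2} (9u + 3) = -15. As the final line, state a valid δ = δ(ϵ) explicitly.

Let ϵ > 0 be given. We need δ > 0 so that 0 < |u + 2| < δ implies |(9u + 3) + 15| < ϵ.
Since (9u + 3) + 15 = 9(u + 2), we have |(9u + 3) + 15| = 9|u + 2|.
Thus it suffices that |u + 2| < ϵ/9.
Choosing δ = ϵ/9 gives |(9u + 3) + 15| = 9|u + 2| < ϵ whenever |u + 2| < δ.

δ = ϵ/9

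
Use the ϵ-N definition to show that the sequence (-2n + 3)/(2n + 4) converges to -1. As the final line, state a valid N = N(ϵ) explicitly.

N = (7/2)/ϵ

Fix ϵ > 0. For n ≥ 1, |(-2n + 3)/(2n + 4) + 1| = |14|/(2(2n + 4)) = 14/(2(2n + 4)).
Since 2n + 4 ≥ 2n for n ≥ 1, this is ≤ 14/(2·2n) = (7/2)/n.
So |(-2n + 3)/(2n + 4) + 1| < ϵ whenever n > (7/2)/ϵ.
Take N = (7/2)/ϵ. If n > N then |(-2n + 3)/(2n + 4) + 1| ≤ (7/2)/n < ϵ.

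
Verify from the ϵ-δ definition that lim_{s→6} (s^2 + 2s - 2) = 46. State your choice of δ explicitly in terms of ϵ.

Suppose ϵ > 0. We want δ > 0 such that 0 < |s − 6| < δ implies |(s^2 + 2s - 2) − 46| < ϵ.
(s^2 + 2s - 2) − 46 = s^2 + 2s - 48 = (s − 6)(s + 8).
So |(s^2 + 2s - 2) − 46| = |s − 6|·|s + 8|.
Assume first that |s − 6| < 2, so |s| < 8. Then |s + 8| ≤ 8 + 8 = 16.
Hence |(s^2 + 2s - 2) − 46| ≤ 16|s − 6| < ϵ provided |s − 6| < ϵ/16.
Choosing δ = min(2, ϵ/16) ensures both conditions, hence |(s^2 + 2s - 2) − 46| < ϵ.

δ = min(2, ϵ/16)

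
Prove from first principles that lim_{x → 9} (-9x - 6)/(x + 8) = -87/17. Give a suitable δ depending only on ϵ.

δ = min(17/2, (289/132)ϵ)

Fix ϵ > 0. We want δ > 0 with 0 < |x − 9| < δ ⇒ |(-9x - 6)/(x + 8) + 87/17| < ϵ.
Combining over a common denominator, (-9x - 6)/(x + 8) + 87/17 = [(-9x - 6)·17 − (-87)·(x + 8)] / [17·(x + 8)] = -66(x − 9) / (17(x + 8)).
So |(-9x - 6)/(x + 8) + 87/17| = 66|x − 9| / (17·|x + 8|).
Require δ ≤ 17/2, so |x + 8| ≥ |17| − |x − 9| > 17 − 17/2 = 17/2.
Hence |(-9x - 6)/(x + 8) + 87/17| < 66|x − 9|/(17·(17/2)) = (132/289)|x − 9|, which is < ϵ once |x − 9| < (289/132)ϵ.
Take δ = min(17/2, (289/132)ϵ). Then 0 < |x − 9| < δ forces both bounds, so |(-9x - 6)/(x + 8) + 87/17| < ϵ.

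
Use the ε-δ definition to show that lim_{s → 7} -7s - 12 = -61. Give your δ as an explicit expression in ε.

δ = ε/7

Suppose ε > 0. We need δ > 0 so that 0 < |s − 7| < δ implies |(-7s - 12) + 61| < ε.
Since (-7s - 12) + 61 = -7(s − 7), we have |(-7s - 12) + 61| = 7|s − 7|.
So 7|s − 7| < ε exactly when |s − 7| < ε/7.
Take δ = ε/7. If 0 < |s − 7| < δ then |(-7s - 12) + 61| = 7|s − 7| < 7·(ε/7) = ε.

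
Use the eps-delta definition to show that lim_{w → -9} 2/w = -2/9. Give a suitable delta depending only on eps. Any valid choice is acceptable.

delta = min(9/2, (81/4)eps)

Fix eps > 0. We seek delta > 0 such that 0 < |w + 9| < delta implies |2/w + 2/9| < eps.
|2/w + 2/9| = 2·|-9 − w|/(9·|w|) = 2|w + 9|/(9|w|).
Require delta ≤ 9/2 so that |w| > 9 − 9/2 = 9/2, hence 9|w| > 81/2.
Then |2/w + 2/9| < 2|w + 9|/(81/2), which is < eps when |w + 9| < (81/4)eps.
Take delta = min(9/2, (81/4)eps). Then 0 < |w + 9| < delta gives both |w + 9| < 9/2 and |w + 9| < (81/4)eps, so |2/w + 2/9| < eps.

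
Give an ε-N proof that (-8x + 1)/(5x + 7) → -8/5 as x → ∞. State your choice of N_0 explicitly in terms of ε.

Fix ε > 0. We seek N_0 > 0 such that x > N_0 implies |(-8x + 1)/(5x + 7) + 8/5| < ε.
(-8x + 1)/(5x + 7) + 8/5 = (5(-8x + 1) − (-8)(5x + 7)) / (5(5x + 7)) = 61/(5(5x + 7)).
For x > 0 we have 5x + 7 > 5x, so |(-8x + 1)/(5x + 7) + 8/5| = 61/(5(5x + 7)) < 61/(5·5x) = (61/25)/x.
Thus |(-8x + 1)/(5x + 7) + 8/5| < ε whenever x > (61/25)/ε.
Take N_0 = (61/25)/ε. If x > N_0 then |(-8x + 1)/(5x + 7) + 8/5| < (61/25)/x < ε.

N_0 = (61/25)/ε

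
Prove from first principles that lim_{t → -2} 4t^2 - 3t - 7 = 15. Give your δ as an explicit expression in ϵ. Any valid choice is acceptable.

Suppose ϵ > 0. We want δ > 0 such that 0 < |t + 2| < δ implies |(4t^2 - 3t - 7) − 15| < ϵ.
(4t^2 - 3t - 7) − 15 = 4t^2 - 3t - 22 = (t + 2)(4t - 11).
So |(4t^2 - 3t - 7) − 15| = |t + 2|·|4t - 11|.
Assume first that |t + 2| < 1, so |t| < 3. Then |4t - 11| ≤ 4·3 + 11 = 23.
Hence |(4t^2 - 3t - 7) − 15| ≤ 23|t + 2| < ϵ provided |t + 2| < ϵ/23.
Choosing δ = min(1, ϵ/23) ensures both conditions, hence |(4t^2 - 3t - 7) − 15| < ϵ.

δ = min(1, ϵ/23)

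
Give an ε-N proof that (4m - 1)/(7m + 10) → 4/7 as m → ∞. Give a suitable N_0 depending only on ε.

N_0 = (47/49)/ε

Let ε > 0. For m ≥ 1, |(4m - 1)/(7m + 10) − (4/7)| = |-47|/(7(7m + 10)) = 47/(7(7m + 10)).
Since 7m + 10 ≥ 7m for m ≥ 1, this is ≤ 47/(7·7m) = (47/49)/m.
So |(4m - 1)/(7m + 10) − (4/7)| < ε whenever m > (47/49)/ε.
Take N_0 = (47/49)/ε. If m > N_0 then |(4m - 1)/(7m + 10) − (4/7)| ≤ (47/49)/m < ε.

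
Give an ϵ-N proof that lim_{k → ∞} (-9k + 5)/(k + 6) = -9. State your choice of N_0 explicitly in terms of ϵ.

N_0 = 59/ϵ

Fix ϵ > 0. For k ≥ 1, |(-9k + 5)/(k + 6) + 9| = |59|/((k + 6)) = 59/((k + 6)).
Since k + 6 ≥ k for k ≥ 1, this is ≤ 59/(k) = 59/k.
So |(-9k + 5)/(k + 6) + 9| < ϵ whenever k > 59/ϵ.
Take N_0 = 59/ϵ. If k > N_0 then |(-9k + 5)/(k + 6) + 9| ≤ 59/k < ϵ.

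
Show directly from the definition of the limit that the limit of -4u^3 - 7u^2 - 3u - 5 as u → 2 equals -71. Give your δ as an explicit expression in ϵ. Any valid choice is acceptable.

δ = min(1, ϵ/114)

Fix ϵ > 0. We want δ > 0 such that 0 < |u − 2| < δ implies |(-4u^3 - 7u^2 - 3u - 5) + 71| < ϵ.
(-4u^3 - 7u^2 - 3u - 5) + 71 = -4u^3 - 7u^2 - 3u + 66 = (u − 2)(-4u^2 - 15u - 33).
So |(-4u^3 - 7u^2 - 3u - 5) + 71| = |u − 2|·|-4u^2 - 15u - 33|.
Assume first that |u − 2| < 1, so |u| < 3. Then |-4u^2 - 15u - 33| ≤ 4·3^2 + 15·3 + 33 = 114.
Hence |(-4u^3 - 7u^2 - 3u - 5) + 71| ≤ 114|u − 2| < ϵ provided |u − 2| < ϵ/114.
Take δ = min(1, ϵ/114). Then 0 < |u − 2| < δ gives both |u − 2| < 1 and |u − 2| < ϵ/114, so |(-4u^3 - 7u^2 - 3u - 5) + 71| < ϵ.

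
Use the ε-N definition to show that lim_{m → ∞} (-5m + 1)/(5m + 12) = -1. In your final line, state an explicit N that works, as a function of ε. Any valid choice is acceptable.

N = (13/5)/ε

Fix ε > 0. For m ≥ 1, |(-5m + 1)/(5m + 12) + 1| = |65|/(5(5m + 12)) = 65/(5(5m + 12)).
Since 5m + 12 ≥ 5m for m ≥ 1, this is ≤ 65/(5·5m) = (13/5)/m.
So |(-5m + 1)/(5m + 12) + 1| < ε whenever m > (13/5)/ε.
Take N = (13/5)/ε. If m > N then |(-5m + 1)/(5m + 12) + 1| ≤ (13/5)/m < ε.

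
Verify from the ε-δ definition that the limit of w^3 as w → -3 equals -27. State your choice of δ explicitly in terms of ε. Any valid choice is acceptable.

Let ε > 0 be given. We seek δ > 0 with 0 < |w + 3| < δ ⇒ |w^3 + 27| < ε.
Factor: w^3 + 27 = (w + 3)(w^2 - 3w + 9), so |w^3 + 27| = |w + 3|·|w^2 - 3w + 9|.
Restrict δ ≤ 1. Then |w + 3| < 1 gives |w| < 4, so by the triangle inequality |w^2 - 3w + 9| ≤ 4^2 + 3·4 + 9 = 37.
Hence |w^3 + 27| ≤ 37|w + 3|, which is < ε once |w + 3| < ε/37.
Take δ = min(1, ε/37). If 0 < |w + 3| < δ then both bounds hold and |w^3 + 27| ≤ 37|w + 3| < 37·(ε/37) = ε.

δ = min(1, ε/37)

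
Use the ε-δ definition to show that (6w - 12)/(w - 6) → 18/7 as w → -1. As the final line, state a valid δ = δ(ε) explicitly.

Let ε > 0. We want δ > 0 with 0 < |w + 1| < δ ⇒ |(6w - 12)/(w - 6) − (18/7)| < ε.
Combining over a common denominator, (6w - 12)/(w - 6) − (18/7) = [(6w - 12)·(-7) − (-18)·(w - 6)] / [(-7)·(w - 6)] = -24(w + 1) / ((-7)(w - 6)).
So |(6w - 12)/(w - 6) − (18/7)| = 24|w + 1| / (7·|w − 6|).
Restrict δ ≤ 7/2. Then |w + 1| < 7/2 gives |w − 6| = |(w + 1) + (-7)| ≥ 7 − 7/2 = 7/2.
Hence |(6w - 12)/(w - 6) − (18/7)| < 24|w + 1|/(7·(7/2)) = (48/49)|w + 1|, which is < ε once |w + 1| < (49/48)ε.
Take δ = min(7/2, (49/48)ε). Then 0 < |w + 1| < δ forces both bounds, so |(6w - 12)/(w - 6) − (18/7)| < ε.

δ = min(7/2, (49/48)ε)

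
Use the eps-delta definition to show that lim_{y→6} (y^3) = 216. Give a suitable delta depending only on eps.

Let eps > 0 be given. We seek delta > 0 with 0 < |y − 6| < delta ⇒ |y^3 − 216| < eps.
Factor: y^3 − 216 = (y − 6)(y^2 + 6y + 36), so |y^3 − 216| = |y − 6|·|y^2 + 6y + 36|.
Impose delta ≤ 1 so that |y| < 7; then |y^2 + 6y + 36| ≤ 127.
Hence |y^3 − 216| ≤ 127|y − 6|, which is < eps once |y − 6| < eps/127.
Take delta = min(1, eps/127). If 0 < |y − 6| < delta then both bounds hold and |y^3 − 216| ≤ 127|y − 6| < 127·(eps/127) = eps.

delta = min(1, eps/127)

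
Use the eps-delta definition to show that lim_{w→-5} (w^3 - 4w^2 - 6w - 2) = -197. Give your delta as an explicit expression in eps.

Fix eps > 0. We want delta > 0 such that 0 < |w + 5| < delta implies |(w^3 - 4w^2 - 6w - 2) + 197| < eps.
(w^3 - 4w^2 - 6w - 2) + 197 = w^3 - 4w^2 - 6w + 195 = (w + 5)(w^2 - 9w + 39).
So |(w^3 - 4w^2 - 6w - 2) + 197| = |w + 5|·|w^2 - 9w + 39|.
Require delta ≤ 1. Then |w + 5| < 1 gives |w| < 6, and by the triangle inequality |w^2 - 9w + 39| ≤ 6^2 + 9·6 + 39 = 129.
Hence |(w^3 - 4w^2 - 6w - 2) + 197| ≤ 129|w + 5| < eps provided |w + 5| < eps/129.
Take delta = min(1, eps/129). Then 0 < |w + 5| < delta gives both |w + 5| < 1 and |w + 5| < eps/129, so |(w^3 - 4w^2 - 6w - 2) + 197| < eps.

delta = min(1, eps/129)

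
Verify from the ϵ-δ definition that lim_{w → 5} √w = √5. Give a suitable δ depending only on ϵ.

δ = min(5, √5·ϵ)

Let ϵ > 0 be given. We want δ > 0 such that 0 < |w − 5| < δ implies |√w − √5| < ϵ.
Multiplying by the conjugate, |√w − √5| = |w − 5|/(√w + √5).
Restrict δ ≤ 5 so that |w − 5| < 5 forces w > 0, and then √w + √5 > √5.
Hence |√w − √5| < |w − 5|/√5, which is < ϵ once |w − 5| < √5·ϵ.
Take δ = min(5, √5·ϵ). If 0 < |w − 5| < δ then w > 0 and |√w − √5| < |w − 5|/√5 < ϵ.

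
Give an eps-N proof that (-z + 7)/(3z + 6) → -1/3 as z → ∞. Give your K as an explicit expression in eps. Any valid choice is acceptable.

Let eps > 0 be given. We seek K > 0 such that z > K implies |(-z + 7)/(3z + 6) + 1/3| < eps.
(-z + 7)/(3z + 6) + 1/3 = (3(-z + 7) − (-1)(3z + 6)) / (3(3z + 6)) = 27/(3(3z + 6)).
For z > 0 we have 3z + 6 > 3z, so |(-z + 7)/(3z + 6) + 1/3| = 27/(3(3z + 6)) < 27/(3·3z) = 3/z.
Thus |(-z + 7)/(3z + 6) + 1/3| < eps whenever z > 3/eps.
Take K = 3/eps. If z > K then |(-z + 7)/(3z + 6) + 1/3| < 3/z < eps.

K = 3/eps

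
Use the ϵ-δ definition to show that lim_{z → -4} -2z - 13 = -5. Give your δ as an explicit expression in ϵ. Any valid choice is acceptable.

Let ϵ > 0. We need δ > 0 so that 0 < |z + 4| < δ implies |(-2z - 13) + 5| < ϵ.
Since (-2z - 13) + 5 = -2(z + 4), we have |(-2z - 13) + 5| = 2|z + 4|.
Thus it suffices that |z + 4| < ϵ/2.
Take δ = ϵ/2. If 0 < |z + 4| < δ then |(-2z - 13) + 5| = 2|z + 4| < 2·(ϵ/2) = ϵ.

δ = ϵ/2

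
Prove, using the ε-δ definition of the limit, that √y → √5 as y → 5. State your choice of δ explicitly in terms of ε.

δ = min(5, √5·ε)

Fix ε > 0. We want δ > 0 such that 0 < |y − 5| < δ implies |√y − √5| < ε.
Multiplying by the conjugate, |√y − √5| = |y − 5|/(√y + √5).
Restrict δ ≤ 5 so that |y − 5| < 5 forces y > 0, and then √y + √5 > √5.
Hence |√y − √5| < |y − 5|/√5, which is < ε once |y − 5| < √5·ε.
Take δ = min(5, √5·ε). If 0 < |y − 5| < δ then y > 0 and |√y − √5| < |y − 5|/√5 < ε.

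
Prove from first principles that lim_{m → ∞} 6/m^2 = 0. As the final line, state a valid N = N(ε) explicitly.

Let ε > 0 be given. For m ≥ 1, |6/m^2 − 0| = 6/m^2.
6/m^2 < ε ⇔ m^2 > 6/ε ⇔ m > (6/ε)^{1/2}.
Take N = (6/ε)^{1/2}. Then m > N implies 6/m^2 < ε.

N = (6/ε)^{1/2}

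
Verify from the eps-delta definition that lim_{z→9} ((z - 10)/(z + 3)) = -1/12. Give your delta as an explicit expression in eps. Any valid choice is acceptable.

Fix eps > 0. We want delta > 0 with 0 < |z − 9| < delta ⇒ |(z - 10)/(z + 3) + 1/12| < eps.
Combining over a common denominator, (z - 10)/(z + 3) + 1/12 = [(z - 10)·12 − (-1)·(z + 3)] / [12·(z + 3)] = 13(z − 9) / (12(z + 3)).
So |(z - 10)/(z + 3) + 1/12| = 13|z − 9| / (12·|z + 3|).
Require delta ≤ 6, so |z + 3| ≥ |12| − |z − 9| > 12 − 6 = 6.
Hence |(z - 10)/(z + 3) + 1/12| < 13|z − 9|/(12·6) = (13/72)|z − 9|, which is < eps once |z − 9| < (72/13)eps.
Take delta = min(6, (72/13)eps). Then 0 < |z − 9| < delta forces both bounds, so |(z - 10)/(z + 3) + 1/12| < eps.

delta = min(6, (72/13)eps)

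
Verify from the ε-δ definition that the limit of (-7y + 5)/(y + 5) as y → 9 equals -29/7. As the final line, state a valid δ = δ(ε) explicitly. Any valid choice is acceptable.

Let ε > 0 be given. We want δ > 0 with 0 < |y − 9| < δ ⇒ |(-7y + 5)/(y + 5) + 29/7| < ε.
Combining over a common denominator, (-7y + 5)/(y + 5) + 29/7 = [(-7y + 5)·14 − (-58)·(y + 5)] / [14·(y + 5)] = -40(y − 9) / (14(y + 5)).
So |(-7y + 5)/(y + 5) + 29/7| = 40|y − 9| / (14·|y + 5|).
Require δ ≤ 7, so |y + 5| ≥ |14| − |y − 9| > 14 − 7 = 7.
Hence |(-7y + 5)/(y + 5) + 29/7| < 40|y − 9|/(14·7) = (20/49)|y − 9|, which is < ε once |y − 9| < (49/20)ε.
Take δ = min(7, (49/20)ε). Then 0 < |y − 9| < δ forces both bounds, so |(-7y + 5)/(y + 5) + 29/7| < ε.

δ = min(7, (49/20)ε)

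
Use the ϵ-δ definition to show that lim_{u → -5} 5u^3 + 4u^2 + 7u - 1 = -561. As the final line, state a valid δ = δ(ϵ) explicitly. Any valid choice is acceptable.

δ = min(1, ϵ/418)

Let ϵ > 0 be given. We want δ > 0 such that 0 < |u + 5| < δ implies |(5u^3 + 4u^2 + 7u - 1) + 561| < ϵ.
(5u^3 + 4u^2 + 7u - 1) + 561 = 5u^3 + 4u^2 + 7u + 560 = (u + 5)(5u^2 - 21u + 112).
So |(5u^3 + 4u^2 + 7u - 1) + 561| = |u + 5|·|5u^2 - 21u + 112|.
Require δ ≤ 1. Then |u + 5| < 1 gives |u| < 6, and by the triangle inequality |5u^2 - 21u + 112| ≤ 5·6^2 + 21·6 + 112 = 418.
Hence |(5u^3 + 4u^2 + 7u - 1) + 561| ≤ 418|u + 5| < ϵ provided |u + 5| < ϵ/418.
Take δ = min(1, ϵ/418). Then 0 < |u + 5| < δ gives both |u + 5| < 1 and |u + 5| < ϵ/418, so |(5u^3 + 4u^2 + 7u - 1) + 561| < ϵ.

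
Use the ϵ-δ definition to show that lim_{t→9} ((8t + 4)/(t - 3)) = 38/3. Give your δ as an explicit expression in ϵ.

Let ϵ > 0. We want δ > 0 with 0 < |t − 9| < δ ⇒ |(8t + 4)/(t - 3) − (38/3)| < ϵ.
Combining over a common denominator, (8t + 4)/(t - 3) − (38/3) = [(8t + 4)·6 − 76·(t - 3)] / [6·(t - 3)] = -28(t − 9) / (6(t - 3)).
So |(8t + 4)/(t - 3) − (38/3)| = 28|t − 9| / (6·|t − 3|).
Require δ ≤ 3, so |t − 3| ≥ |6| − |t − 9| > 6 − 3 = 3.
Hence |(8t + 4)/(t - 3) − (38/3)| < 28|t − 9|/(6·3) = (14/9)|t − 9|, which is < ϵ once |t − 9| < (9/14)ϵ.
Take δ = min(3, (9/14)ϵ). Then 0 < |t − 9| < δ forces both bounds, so |(8t + 4)/(t - 3) − (38/3)| < ϵ.

δ = min(3, (9/14)ϵ)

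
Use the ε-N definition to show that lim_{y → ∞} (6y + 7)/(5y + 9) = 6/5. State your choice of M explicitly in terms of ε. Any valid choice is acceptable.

M = (19/25)/ε

Let ε > 0 be given. We seek M > 0 such that y > M implies |(6y + 7)/(5y + 9) − (6/5)| < ε.
(6y + 7)/(5y + 9) − (6/5) = (5(6y + 7) − 6(5y + 9)) / (5(5y + 9)) = -19/(5(5y + 9)).
For y > 0 we have 5y + 9 > 5y, so |(6y + 7)/(5y + 9) − (6/5)| = 19/(5(5y + 9)) < 19/(5·5y) = (19/25)/y.
Thus |(6y + 7)/(5y + 9) − (6/5)| < ε whenever y > (19/25)/ε.
Take M = (19/25)/ε. If y > M then |(6y + 7)/(5y + 9) − (6/5)| < (19/25)/y < ε.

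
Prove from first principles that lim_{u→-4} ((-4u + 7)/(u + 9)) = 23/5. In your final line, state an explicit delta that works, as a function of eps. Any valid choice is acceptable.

Let eps > 0. We want delta > 0 with 0 < |u + 4| < delta ⇒ |(-4u + 7)/(u + 9) − (23/5)| < eps.
Combining over a common denominator, (-4u + 7)/(u + 9) − (23/5) = [(-4u + 7)·5 − 23·(u + 9)] / [5·(u + 9)] = -43(u + 4) / (5(u + 9)).
So |(-4u + 7)/(u + 9) − (23/5)| = 43|u + 4| / (5·|u + 9|).
Require delta ≤ 5/2, so |u + 9| ≥ |5| − |u + 4| > 5 − 5/2 = 5/2.
Hence |(-4u + 7)/(u + 9) − (23/5)| < 43|u + 4|/(5·(5/2)) = (86/25)|u + 4|, which is < eps once |u + 4| < (25/86)eps.
Take delta = min(5/2, (25/86)eps). Then 0 < |u + 4| < delta forces both bounds, so |(-4u + 7)/(u + 9) − (23/5)| < eps.

delta = min(5/2, (25/86)eps)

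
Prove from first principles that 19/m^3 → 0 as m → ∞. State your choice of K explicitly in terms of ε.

Fix ε > 0. For m ≥ 1, |19/m^3 − 0| = 19/m^3.
19/m^3 < ε ⇔ m^3 > 19/ε ⇔ m > (19/ε)^{1/3}.
Take K = (19/ε)^{1/3}. Then m > K implies 19/m^3 < ε.

K = (19/ε)^{1/3}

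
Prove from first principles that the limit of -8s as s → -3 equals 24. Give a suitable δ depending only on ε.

Let ε > 0. We need δ > 0 so that 0 < |s + 3| < δ implies |(-8s) − 24| < ε.
|(-8s) − 24| = |-8s - 24| = 8|s + 3|.
Thus it suffices that |s + 3| < ε/8.
Take δ = ε/8. If 0 < |s + 3| < δ then |(-8s) − 24| = 8|s + 3| < 8·(ε/8) = ε.

δ = ε/8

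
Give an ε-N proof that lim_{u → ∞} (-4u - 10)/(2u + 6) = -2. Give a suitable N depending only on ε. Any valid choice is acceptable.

Let ε > 0 be given. We seek N > 0 such that u > N implies |(-4u - 10)/(2u + 6) + 2| < ε.
(-4u - 10)/(2u + 6) + 2 = (2(-4u - 10) − (-4)(2u + 6)) / (2(2u + 6)) = 4/(2(2u + 6)).
For u > 0 we have 2u + 6 > 2u, so |(-4u - 10)/(2u + 6) + 2| = 4/(2(2u + 6)) < 4/(2·2u) = 1/u.
Thus |(-4u - 10)/(2u + 6) + 2| < ε whenever u > 1/ε.
Take N = 1/ε. If u > N then |(-4u - 10)/(2u + 6) + 2| < 1/u < ε.

N = 1/ε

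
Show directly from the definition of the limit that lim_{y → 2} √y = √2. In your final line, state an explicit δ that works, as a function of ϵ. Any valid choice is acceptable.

δ = min(2, √2·ϵ)

Let ϵ > 0. We want δ > 0 such that 0 < |y − 2| < δ implies |√y − √2| < ϵ.
Rationalise: √y − √2 = (y − 2)/(√y + √2), so |√y − √2| = |y − 2|/(√y + √2).
Restrict δ ≤ 2 so that |y − 2| < 2 forces y > 0, and then √y + √2 > √2.
Hence |√y − √2| < |y − 2|/√2, which is < ϵ once |y − 2| < √2·ϵ.
Take δ = min(2, √2·ϵ). If 0 < |y − 2| < δ then y > 0 and |√y − √2| < |y − 2|/√2 < ϵ.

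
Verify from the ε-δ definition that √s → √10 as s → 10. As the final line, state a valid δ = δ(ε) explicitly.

Let ε > 0 be given. We want δ > 0 such that 0 < |s − 10| < δ implies |√s − √10| < ε.
Rationalise: √s − √10 = (s − 10)/(√s + √10), so |√s − √10| = |s − 10|/(√s + √10).
Restrict δ ≤ 10 so that |s − 10| < 10 forces s > 0, and then √s + √10 > √10.
Hence |√s − √10| < |s − 10|/√10, which is < ε once |s − 10| < √10·ε.
Take δ = min(10, √10·ε). If 0 < |s − 10| < δ then s > 0 and |√s − √10| < |s − 10|/√10 < ε.

δ = min(10, √10·ε)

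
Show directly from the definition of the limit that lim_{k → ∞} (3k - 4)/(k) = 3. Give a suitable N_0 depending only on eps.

N_0 = 4/eps

Suppose eps > 0. For k ≥ 1, |(3k - 4)/(k) − 3| = |-4|/((k)) = 4/((k)).
Since k ≥ k for k ≥ 1, this is ≤ 4/(k) = 4/k.
So |(3k - 4)/(k) − 3| < eps whenever k > 4/eps.
Take N_0 = 4/eps. If k > N_0 then |(3k - 4)/(k) − 3| ≤ 4/k < eps.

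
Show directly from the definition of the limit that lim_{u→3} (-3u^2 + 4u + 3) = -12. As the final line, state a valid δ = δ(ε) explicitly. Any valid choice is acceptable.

δ = min(1, ε/17)

Let ε > 0 be given. We want δ > 0 such that 0 < |u − 3| < δ implies |(-3u^2 + 4u + 3) + 12| < ε.
(-3u^2 + 4u + 3) + 12 = -3u^2 + 4u + 15 = (u − 3)(-3u - 5).
So |(-3u^2 + 4u + 3) + 12| = |u − 3|·|-3u - 5|.
Require δ ≤ 1. Then |u − 3| < 1 gives |u| < 4, and by the triangle inequality |-3u - 5| ≤ 3·4 + 5 = 17.
Hence |(-3u^2 + 4u + 3) + 12| ≤ 17|u − 3| < ε provided |u − 3| < ε/17.
Take δ = min(1, ε/17). Then 0 < |u − 3| < δ gives both |u − 3| < 1 and |u − 3| < ε/17, so |(-3u^2 + 4u + 3) + 12| < ε.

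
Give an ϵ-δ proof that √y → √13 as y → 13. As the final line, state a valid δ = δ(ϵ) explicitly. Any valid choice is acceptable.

δ = min(13, √13·ϵ)

Let ϵ > 0 be given. We want δ > 0 such that 0 < |y − 13| < δ implies |√y − √13| < ϵ.
Rationalise: √y − √13 = (y − 13)/(√y + √13), so |√y − √13| = |y − 13|/(√y + √13).
Restrict δ ≤ 13 so that |y − 13| < 13 forces y > 0, and then √y + √13 > √13.
Hence |√y − √13| < |y − 13|/√13, which is < ϵ once |y − 13| < √13·ϵ.
Take δ = min(13, √13·ϵ). If 0 < |y − 13| < δ then y > 0 and |√y − √13| < |y − 13|/√13 < ϵ.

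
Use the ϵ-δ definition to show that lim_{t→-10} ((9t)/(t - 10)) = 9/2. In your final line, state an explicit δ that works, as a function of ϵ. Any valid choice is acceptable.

δ = min(10, (20/9)ϵ)

Let ϵ > 0 be given. We want δ > 0 with 0 < |t + 10| < δ ⇒ |(9t)/(t - 10) − (9/2)| < ϵ.
Combining over a common denominator, (9t)/(t - 10) − (9/2) = [(9t)·(-20) − (-90)·(t - 10)] / [(-20)·(t - 10)] = -90(t + 10) / ((-20)(t - 10)).
So |(9t)/(t - 10) − (9/2)| = 90|t + 10| / (20·|t − 10|).
Restrict δ ≤ 10. Then |t + 10| < 10 gives |t − 10| = |(t + 10) + (-20)| ≥ 20 − 10 = 10.
Hence |(9t)/(t - 10) − (9/2)| < 90|t + 10|/(20·10) = (9/20)|t + 10|, which is < ϵ once |t + 10| < (20/9)ϵ.
Take δ = min(10, (20/9)ϵ). Then 0 < |t + 10| < δ forces both bounds, so |(9t)/(t - 10) − (9/2)| < ϵ.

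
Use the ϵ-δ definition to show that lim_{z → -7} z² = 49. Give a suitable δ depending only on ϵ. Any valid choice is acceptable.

Let ϵ > 0 be given. We seek δ > 0 with 0 < |z + 7| < δ ⇒ |z² − 49| < ϵ.
Factor: z² − 49 = (z + 7)(z - 7), so |z² − 49| = |z + 7|·|z - 7|.
Impose δ ≤ 1 so that |z| < 8; then |z - 7| ≤ 15.
Hence |z² − 49| ≤ 15|z + 7|, which is < ϵ once |z + 7| < ϵ/15.
Take δ = min(1, ϵ/15). If 0 < |z + 7| < δ then both bounds hold and |z² − 49| ≤ 15|z + 7| < 15·(ϵ/15) = ϵ.

δ = min(1, ϵ/15)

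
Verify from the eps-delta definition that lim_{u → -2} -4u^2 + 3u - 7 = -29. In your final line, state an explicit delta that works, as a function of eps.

delta = min(1, eps/23)

Let eps > 0 be given. We want delta > 0 such that 0 < |u + 2| < delta implies |(-4u^2 + 3u - 7) + 29| < eps.
(-4u^2 + 3u - 7) + 29 = -4u^2 + 3u + 22 = (u + 2)(-4u + 11).
So |(-4u^2 + 3u - 7) + 29| = |u + 2|·|-4u + 11|.
Require delta ≤ 1. Then |u + 2| < 1 gives |u| < 3, and by the triangle inequality |-4u + 11| ≤ 4·3 + 11 = 23.
Hence |(-4u^2 + 3u - 7) + 29| ≤ 23|u + 2| < eps provided |u + 2| < eps/23.
Choosing delta = min(1, eps/23) ensures both conditions, hence |(-4u^2 + 3u - 7) + 29| < eps.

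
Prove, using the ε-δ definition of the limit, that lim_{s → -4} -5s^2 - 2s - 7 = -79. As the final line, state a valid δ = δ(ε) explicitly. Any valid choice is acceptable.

Suppose ε > 0. We want δ > 0 such that 0 < |s + 4| < δ implies |(-5s^2 - 2s - 7) + 79| < ε.
(-5s^2 - 2s - 7) + 79 = -5s^2 - 2s + 72 = (s + 4)(-5s + 18).
So |(-5s^2 - 2s - 7) + 79| = |s + 4|·|-5s + 18|.
Require δ ≤ 1. Then |s + 4| < 1 gives |s| < 5, and by the triangle inequality |-5s + 18| ≤ 5·5 + 18 = 43.
Hence |(-5s^2 - 2s - 7) + 79| ≤ 43|s + 4| < ε provided |s + 4| < ε/43.
Choosing δ = min(1, ε/43) ensures both conditions, hence |(-5s^2 - 2s - 7) + 79| < ε.

δ = min(1, ε/43)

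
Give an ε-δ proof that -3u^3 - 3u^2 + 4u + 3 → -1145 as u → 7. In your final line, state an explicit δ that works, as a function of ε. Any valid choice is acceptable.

Let ε > 0 be given. We want δ > 0 such that 0 < |u − 7| < δ implies |(-3u^3 - 3u^2 + 4u + 3) + 1145| < ε.
(-3u^3 - 3u^2 + 4u + 3) + 1145 = -3u^3 - 3u^2 + 4u + 1148 = (u − 7)(-3u^2 - 24u - 164).
So |(-3u^3 - 3u^2 + 4u + 3) + 1145| = |u − 7|·|-3u^2 - 24u - 164|.
Assume first that |u − 7| < 2, so |u| < 9. Then |-3u^2 - 24u - 164| ≤ 3·9^2 + 24·9 + 164 = 623.
Hence |(-3u^3 - 3u^2 + 4u + 3) + 1145| ≤ 623|u − 7| < ε provided |u − 7| < ε/623.
Choosing δ = min(2, ε/623) ensures both conditions, hence |(-3u^3 - 3u^2 + 4u + 3) + 1145| < ε.

δ = min(2, ε/623)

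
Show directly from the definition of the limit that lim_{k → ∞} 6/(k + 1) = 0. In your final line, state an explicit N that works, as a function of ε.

N = 6/ε

Fix ε > 0. For k ≥ 1, |6/(k + 1) − 0| = 6/(k + 1) ≤ 6/k.
We need 6/k < ε, i.e. k > 6/ε.
Take N = 6/ε. If k > N then |6/(k + 1)| ≤ 6/k < ε.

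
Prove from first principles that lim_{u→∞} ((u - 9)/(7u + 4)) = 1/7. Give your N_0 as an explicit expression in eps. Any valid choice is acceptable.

N_0 = (67/49)/eps

Let eps > 0 be given. We seek N_0 > 0 such that u > N_0 implies |(u - 9)/(7u + 4) − (1/7)| < eps.
(u - 9)/(7u + 4) − (1/7) = (7(u - 9) − (7u + 4)) / (7(7u + 4)) = -67/(7(7u + 4)).
For u > 0 we have 7u + 4 > 7u, so |(u - 9)/(7u + 4) − (1/7)| = 67/(7(7u + 4)) < 67/(7·7u) = (67/49)/u.
Thus |(u - 9)/(7u + 4) − (1/7)| < eps whenever u > (67/49)/eps.
Take N_0 = (67/49)/eps. If u > N_0 then |(u - 9)/(7u + 4) − (1/7)| < (67/49)/u < eps.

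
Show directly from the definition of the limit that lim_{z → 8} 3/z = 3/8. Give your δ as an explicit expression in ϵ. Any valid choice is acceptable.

Suppose ϵ > 0. We seek δ > 0 such that 0 < |z − 8| < δ implies |3/z − (3/8)| < ϵ.
|3/z − (3/8)| = 3·|8 − z|/(8·|z|) = 3|z − 8|/(8|z|).
Restrict δ ≤ 4. Then |z − 8| < 4 gives |z| > 4, so 8|z| > 32.
Then |3/z − (3/8)| < 3|z − 8|/32, which is < ϵ when |z − 8| < (32/3)ϵ.
Take δ = min(4, (32/3)ϵ). Then 0 < |z − 8| < δ gives both |z − 8| < 4 and |z − 8| < (32/3)ϵ, so |3/z − (3/8)| < ϵ.

δ = min(4, (32/3)ϵ)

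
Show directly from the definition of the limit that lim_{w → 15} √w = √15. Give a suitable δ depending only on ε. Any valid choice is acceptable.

δ = min(15, √15·ε)

Suppose ε > 0. We want δ > 0 such that 0 < |w − 15| < δ implies |√w − √15| < ε.
Multiplying by the conjugate, |√w − √15| = |w − 15|/(√w + √15).
Restrict δ ≤ 15 so that |w − 15| < 15 forces w > 0, and then √w + √15 > √15.
Hence |√w − √15| < |w − 15|/√15, which is < ε once |w − 15| < √15·ε.
Take δ = min(15, √15·ε). If 0 < |w − 15| < δ then w > 0 and |√w − √15| < |w − 15|/√15 < ε.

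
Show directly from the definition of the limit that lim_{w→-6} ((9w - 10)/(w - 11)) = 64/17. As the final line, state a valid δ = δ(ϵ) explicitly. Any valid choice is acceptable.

Let ϵ > 0 be given. We want δ > 0 with 0 < |w + 6| < δ ⇒ |(9w - 10)/(w - 11) − (64/17)| < ϵ.
Combining over a common denominator, (9w - 10)/(w - 11) − (64/17) = [(9w - 10)·(-17) − (-64)·(w - 11)] / [(-17)·(w - 11)] = -89(w + 6) / ((-17)(w - 11)).
So |(9w - 10)/(w - 11) − (64/17)| = 89|w + 6| / (17·|w − 11|).
Restrict δ ≤ 17/2. Then |w + 6| < 17/2 gives |w − 11| = |(w + 6) + (-17)| ≥ 17 − 17/2 = 17/2.
Hence |(9w - 10)/(w - 11) − (64/17)| < 89|w + 6|/(17·(17/2)) = (178/289)|w + 6|, which is < ϵ once |w + 6| < (289/178)ϵ.
Take δ = min(17/2, (289/178)ϵ). Then 0 < |w + 6| < δ forces both bounds, so |(9w - 10)/(w - 11) − (64/17)| < ϵ.

δ = min(17/2, (289/178)ϵ)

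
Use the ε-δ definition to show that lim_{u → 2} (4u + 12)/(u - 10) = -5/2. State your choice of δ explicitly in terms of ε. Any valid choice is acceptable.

Let ε > 0. We want δ > 0 with 0 < |u − 2| < δ ⇒ |(4u + 12)/(u - 10) + 5/2| < ε.
Combining over a common denominator, (4u + 12)/(u - 10) + 5/2 = [(4u + 12)·(-8) − 20·(u - 10)] / [(-8)·(u - 10)] = -52(u − 2) / ((-8)(u - 10)).
So |(4u + 12)/(u - 10) + 5/2| = 52|u − 2| / (8·|u − 10|).
Restrict δ ≤ 4. Then |u − 2| < 4 gives |u − 10| = |(u − 2) + (-8)| ≥ 8 − 4 = 4.
Hence |(4u + 12)/(u - 10) + 5/2| < 52|u − 2|/(8·4) = (13/8)|u − 2|, which is < ε once |u − 2| < (8/13)ε.
Take δ = min(4, (8/13)ε). Then 0 < |u − 2| < δ forces both bounds, so |(4u + 12)/(u - 10) + 5/2| < ε.

δ = min(4, (8/13)ε)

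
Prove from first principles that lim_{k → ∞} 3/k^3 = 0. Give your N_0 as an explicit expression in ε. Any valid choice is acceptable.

N_0 = (3/ε)^{1/3}

Let ε > 0 be given. For k ≥ 1, |3/k^3 − 0| = 3/k^3.
3/k^3 < ε ⇔ k^3 > 3/ε ⇔ k > (3/ε)^{1/3}.
Take N_0 = (3/ε)^{1/3}. Then k > N_0 implies 3/k^3 < ε.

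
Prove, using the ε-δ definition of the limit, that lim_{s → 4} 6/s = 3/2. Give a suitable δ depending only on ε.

δ = min(2, (4/3)ε)

Fix ε > 0. We seek δ > 0 such that 0 < |s − 4| < δ implies |6/s − (3/2)| < ε.
|6/s − (3/2)| = 6·|4 − s|/(4·|s|) = 6|s − 4|/(4|s|).
Require δ ≤ 2 so that |s| > 4 − 2 = 2, hence 4|s| > 8.
Then |6/s − (3/2)| < 6|s − 4|/8, which is < ε when |s − 4| < (4/3)ε.
Take δ = min(2, (4/3)ε). Then 0 < |s − 4| < δ gives both |s − 4| < 2 and |s − 4| < (4/3)ε, so |6/s − (3/2)| < ε.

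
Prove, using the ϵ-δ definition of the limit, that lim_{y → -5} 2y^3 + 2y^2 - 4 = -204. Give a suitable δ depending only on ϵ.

Let ϵ > 0. We want δ > 0 such that 0 < |y + 5| < δ implies |(2y^3 + 2y^2 - 4) + 204| < ϵ.
(2y^3 + 2y^2 - 4) + 204 = 2y^3 + 2y^2 + 200 = (y + 5)(2y^2 - 8y + 40).
So |(2y^3 + 2y^2 - 4) + 204| = |y + 5|·|2y^2 - 8y + 40|.
Require δ ≤ 1. Then |y + 5| < 1 gives |y| < 6, and by the triangle inequality |2y^2 - 8y + 40| ≤ 2·6^2 + 8·6 + 40 = 160.
Hence |(2y^3 + 2y^2 - 4) + 204| ≤ 160|y + 5| < ϵ provided |y + 5| < ϵ/160.
Choosing δ = min(1, ϵ/160) ensures both conditions, hence |(2y^3 + 2y^2 - 4) + 204| < ϵ.

δ = min(1, ϵ/160)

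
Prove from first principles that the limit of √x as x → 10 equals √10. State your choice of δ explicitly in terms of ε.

δ = min(10, √10·ε)

Suppose ε > 0. We want δ > 0 such that 0 < |x − 10| < δ implies |√x − √10| < ε.
Rationalise: √x − √10 = (x − 10)/(√x + √10), so |√x − √10| = |x − 10|/(√x + √10).
Restrict δ ≤ 10 so that |x − 10| < 10 forces x > 0, and then √x + √10 > √10.
Hence |√x − √10| < |x − 10|/√10, which is < ε once |x − 10| < √10·ε.
Take δ = min(10, √10·ε). If 0 < |x − 10| < δ then x > 0 and |√x − √10| < |x − 10|/√10 < ε.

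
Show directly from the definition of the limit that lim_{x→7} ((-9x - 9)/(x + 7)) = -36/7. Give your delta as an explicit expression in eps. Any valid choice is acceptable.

Let eps > 0. We want delta > 0 with 0 < |x − 7| < delta ⇒ |(-9x - 9)/(x + 7) + 36/7| < eps.
Combining over a common denominator, (-9x - 9)/(x + 7) + 36/7 = [(-9x - 9)·14 − (-72)·(x + 7)] / [14·(x + 7)] = -54(x − 7) / (14(x + 7)).
So |(-9x - 9)/(x + 7) + 36/7| = 54|x − 7| / (14·|x + 7|).
Restrict delta ≤ 7. Then |x − 7| < 7 gives |x + 7| = |(x − 7) + 14| ≥ 14 − 7 = 7.
Hence |(-9x - 9)/(x + 7) + 36/7| < 54|x − 7|/(14·7) = (27/49)|x − 7|, which is < eps once |x − 7| < (49/27)eps.
Take delta = min(7, (49/27)eps). Then 0 < |x − 7| < delta forces both bounds, so |(-9x - 9)/(x + 7) + 36/7| < eps.

delta = min(7, (49/27)eps)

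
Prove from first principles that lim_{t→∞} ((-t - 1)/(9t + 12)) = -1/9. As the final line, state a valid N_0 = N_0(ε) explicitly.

Let ε > 0. We seek N_0 > 0 such that t > N_0 implies |(-t - 1)/(9t + 12) + 1/9| < ε.
(-t - 1)/(9t + 12) + 1/9 = (9(-t - 1) − (-1)(9t + 12)) / (9(9t + 12)) = 3/(9(9t + 12)).
For t > 0 we have 9t + 12 > 9t, so |(-t - 1)/(9t + 12) + 1/9| = 3/(9(9t + 12)) < 3/(9·9t) = (1/27)/t.
Thus |(-t - 1)/(9t + 12) + 1/9| < ε whenever t > (1/27)/ε.
Take N_0 = (1/27)/ε. If t > N_0 then |(-t - 1)/(9t + 12) + 1/9| < (1/27)/t < ε.

N_0 = (1/27)/ε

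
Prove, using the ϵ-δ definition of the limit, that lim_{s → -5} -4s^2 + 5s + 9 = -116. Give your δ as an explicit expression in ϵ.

Suppose ϵ > 0. We want δ > 0 such that 0 < |s + 5| < δ implies |(-4s^2 + 5s + 9) + 116| < ϵ.
(-4s^2 + 5s + 9) + 116 = -4s^2 + 5s + 125 = (s + 5)(-4s + 25).
So |(-4s^2 + 5s + 9) + 116| = |s + 5|·|-4s + 25|.
Require δ ≤ 1. Then |s + 5| < 1 gives |s| < 6, and by the triangle inequality |-4s + 25| ≤ 4·6 + 25 = 49.
Hence |(-4s^2 + 5s + 9) + 116| ≤ 49|s + 5| < ϵ provided |s + 5| < ϵ/49.
Choosing δ = min(1, ϵ/49) ensures both conditions, hence |(-4s^2 + 5s + 9) + 116| < ϵ.

δ = min(1, ϵ/49)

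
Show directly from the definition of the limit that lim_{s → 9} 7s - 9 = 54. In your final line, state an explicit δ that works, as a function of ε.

δ = ε/7

Let ε > 0 be given. We need δ > 0 so that 0 < |s − 9| < δ implies |(7s - 9) − 54| < ε.
Since (7s - 9) − 54 = 7(s − 9), we have |(7s - 9) − 54| = 7|s − 9|.
So 7|s − 9| < ε exactly when |s − 9| < ε/7.
Take δ = ε/7. If 0 < |s − 9| < δ then |(7s - 9) − 54| = 7|s − 9| < 7·(ε/7) = ε.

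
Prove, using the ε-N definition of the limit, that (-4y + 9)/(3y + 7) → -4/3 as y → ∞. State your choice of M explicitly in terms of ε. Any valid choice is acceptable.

Fix ε > 0. We seek M > 0 such that y > M implies |(-4y + 9)/(3y + 7) + 4/3| < ε.
(-4y + 9)/(3y + 7) + 4/3 = (3(-4y + 9) − (-4)(3y + 7)) / (3(3y + 7)) = 55/(3(3y + 7)).
For y > 0 we have 3y + 7 > 3y, so |(-4y + 9)/(3y + 7) + 4/3| = 55/(3(3y + 7)) < 55/(3·3y) = (55/9)/y.
Thus |(-4y + 9)/(3y + 7) + 4/3| < ε whenever y > (55/9)/ε.
Take M = (55/9)/ε. If y > M then |(-4y + 9)/(3y + 7) + 4/3| < (55/9)/y < ε.

M = (55/9)/ε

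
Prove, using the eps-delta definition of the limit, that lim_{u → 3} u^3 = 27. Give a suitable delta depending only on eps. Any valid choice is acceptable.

Fix eps > 0. We seek delta > 0 with 0 < |u − 3| < delta ⇒ |u^3 − 27| < eps.
Factor: u^3 − 27 = (u − 3)(u^2 + 3u + 9), so |u^3 − 27| = |u − 3|·|u^2 + 3u + 9|.
Restrict delta ≤ 1. Then |u − 3| < 1 gives |u| < 4, so by the triangle inequality |u^2 + 3u + 9| ≤ 4^2 + 3·4 + 9 = 37.
Hence |u^3 − 27| ≤ 37|u − 3|, which is < eps once |u − 3| < eps/37.
Take delta = min(1, eps/37). If 0 < |u − 3| < delta then both bounds hold and |u^3 − 27| ≤ 37|u − 3| < 37·(eps/37) = eps.

delta = min(1, eps/37)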